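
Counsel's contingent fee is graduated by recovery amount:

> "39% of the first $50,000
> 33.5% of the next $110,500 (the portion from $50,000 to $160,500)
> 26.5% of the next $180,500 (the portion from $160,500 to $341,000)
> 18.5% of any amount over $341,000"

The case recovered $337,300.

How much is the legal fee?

First $50,000 at 39% = $19,500.00
Next $110,500 at 33.5% = $37,017.50
Remaining $176,800 at 26.5% = $46,852.00
Fee: $19,500.00 + $37,017.50 + $46,852.00 = $103,369.50

$103,369.50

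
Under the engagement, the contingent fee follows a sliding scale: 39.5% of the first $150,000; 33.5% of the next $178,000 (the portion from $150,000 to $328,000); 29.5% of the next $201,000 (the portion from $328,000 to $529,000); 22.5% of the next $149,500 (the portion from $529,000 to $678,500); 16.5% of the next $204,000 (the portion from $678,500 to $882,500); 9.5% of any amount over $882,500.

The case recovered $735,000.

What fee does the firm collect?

$221,135.00

First $150,000 at 39.5% = $59,250.00
Next $178,000 at 33.5% = $59,630.00
Next $201,000 at 29.5% = $59,295.00
Next $149,500 at 22.5% = $33,637.50
Remaining $56,500 at 16.5% = $9,322.50
Fee: $59,250.00 + $59,630.00 + $59,295.00 + $33,637.50 + $9,322.50 = $221,135.00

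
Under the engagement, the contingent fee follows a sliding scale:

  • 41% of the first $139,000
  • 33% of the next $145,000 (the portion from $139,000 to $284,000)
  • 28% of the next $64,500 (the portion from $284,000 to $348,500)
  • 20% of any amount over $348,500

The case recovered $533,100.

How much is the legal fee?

$159,820.00

First $139,000 at 41% = $56,990.00
Next $145,000 at 33% = $47,850.00
Next $64,500 at 28% = $18,060.00
Remaining $184,600 at 20% = $36,920.00
Fee: $56,990.00 + $47,850.00 + $18,060.00 + $36,920.00 = $159,820.00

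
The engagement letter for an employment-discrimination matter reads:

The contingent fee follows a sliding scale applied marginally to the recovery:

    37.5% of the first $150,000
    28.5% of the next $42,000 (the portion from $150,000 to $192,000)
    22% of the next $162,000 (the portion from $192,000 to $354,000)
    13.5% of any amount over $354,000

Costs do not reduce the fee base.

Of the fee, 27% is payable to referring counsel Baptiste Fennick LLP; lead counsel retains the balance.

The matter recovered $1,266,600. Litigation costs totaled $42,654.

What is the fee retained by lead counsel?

Fee base is the gross recovery, $1,266,600; costs are reimbursed separately.
First $150,000 at 37.5% = $56,250.00
Next $42,000 at 28.5% = $11,970.00
Next $162,000 at 22% = $35,640.00
Remaining $912,600 at 13.5% = $123,201.00
Fee: $56,250.00 + $11,970.00 + $35,640.00 + $123,201.00 = $227,061.00
Referral share: 27% of $227,061.00 = $61,306.47; lead counsel retains $227,061.00 − $61,306.47 = $165,754.53.

$165,754.53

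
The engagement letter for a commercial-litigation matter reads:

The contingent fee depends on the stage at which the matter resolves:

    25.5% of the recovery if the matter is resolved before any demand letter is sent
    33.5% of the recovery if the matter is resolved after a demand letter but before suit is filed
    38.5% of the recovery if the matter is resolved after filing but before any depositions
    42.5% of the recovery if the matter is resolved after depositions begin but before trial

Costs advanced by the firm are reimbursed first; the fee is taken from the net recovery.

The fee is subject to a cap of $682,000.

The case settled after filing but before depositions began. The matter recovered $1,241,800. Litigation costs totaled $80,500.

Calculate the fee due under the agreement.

$447,100.50

Fee base (net of costs): $1,241,800 − $80,500 = $1,161,300
The matter settled after filing but before depositions began, so the 38.5% rate applies.
$1,161,300 × 38.5% = $447,100.50
$447,100.50 is under the $682,000 cap.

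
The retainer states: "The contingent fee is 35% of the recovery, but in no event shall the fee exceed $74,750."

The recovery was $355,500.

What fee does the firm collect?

$74,750.00

35% of $355,500 = $124,425.00
That exceeds the $74,750 cap, so the fee is capped at $74,750.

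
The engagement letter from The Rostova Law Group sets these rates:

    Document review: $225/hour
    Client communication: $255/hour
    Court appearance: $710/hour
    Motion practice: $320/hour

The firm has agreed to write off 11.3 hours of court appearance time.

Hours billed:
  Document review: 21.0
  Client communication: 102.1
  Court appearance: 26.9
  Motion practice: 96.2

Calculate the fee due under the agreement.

$72,620.50

Document review: 21.0 × $225 = $4,725.00
Client communication: 102.1 × $255 = $26,035.50
Court appearance: 26.9 × $710 = $19,099.00
Motion practice: 96.2 × $320 = $30,784.00
Subtotal: $80,643.50
Write-off: 11.3 × $710 = $8,023.00
Total: $80,643.50 − $8,023.00 = $72,620.50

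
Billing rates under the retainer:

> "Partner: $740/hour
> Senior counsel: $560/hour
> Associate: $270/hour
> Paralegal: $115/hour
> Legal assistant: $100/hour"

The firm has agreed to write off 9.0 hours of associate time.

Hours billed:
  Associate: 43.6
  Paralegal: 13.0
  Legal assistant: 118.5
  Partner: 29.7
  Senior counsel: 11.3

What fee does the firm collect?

$50,993.00

Partner: 29.7 × $740 = $21,978.00
Senior counsel: 11.3 × $560 = $6,328.00
Associate: 43.6 × $270 = $11,772.00
Paralegal: 13.0 × $115 = $1,495.00
Legal assistant: 118.5 × $100 = $11,850.00
Subtotal: $53,423.00
Write-off: 9.0 × $270 = $2,430.00
Total: $53,423.00 − $2,430.00 = $50,993.00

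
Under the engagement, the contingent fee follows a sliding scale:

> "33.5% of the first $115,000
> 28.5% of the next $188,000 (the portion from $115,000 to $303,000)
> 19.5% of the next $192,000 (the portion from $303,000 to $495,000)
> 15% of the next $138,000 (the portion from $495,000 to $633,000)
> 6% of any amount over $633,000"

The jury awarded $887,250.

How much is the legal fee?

First $115,000 at 33.5% = $38,525.00
Next $188,000 at 28.5% = $53,580.00
Next $192,000 at 19.5% = $37,440.00
Next $138,000 at 15% = $20,700.00
Remaining $254,250 at 6% = $15,255.00
Fee: $38,525.00 + $53,580.00 + $37,440.00 + $20,700.00 + $15,255.00 = $165,500.00

$165,500.00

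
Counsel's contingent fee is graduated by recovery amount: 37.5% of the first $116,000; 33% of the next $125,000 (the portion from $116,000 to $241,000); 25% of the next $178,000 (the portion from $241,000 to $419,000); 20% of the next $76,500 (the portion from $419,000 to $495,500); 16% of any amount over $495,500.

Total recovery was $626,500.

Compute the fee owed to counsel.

$165,510.00

First $116,000 at 37.5% = $43,500.00
Next $125,000 at 33% = $41,250.00
Next $178,000 at 25% = $44,500.00
Next $76,500 at 20% = $15,300.00
Remaining $131,000 at 16% = $20,960.00
Fee: $43,500.00 + $41,250.00 + $44,500.00 + $15,300.00 + $20,960.00 = $165,510.00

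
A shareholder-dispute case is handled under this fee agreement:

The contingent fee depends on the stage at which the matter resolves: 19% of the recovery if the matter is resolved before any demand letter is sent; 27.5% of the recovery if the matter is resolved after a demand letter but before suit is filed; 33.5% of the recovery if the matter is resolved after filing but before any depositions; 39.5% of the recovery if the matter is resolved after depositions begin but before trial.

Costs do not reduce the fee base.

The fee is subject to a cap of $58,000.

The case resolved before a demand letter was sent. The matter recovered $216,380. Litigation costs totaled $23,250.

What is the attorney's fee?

Fee base is the gross recovery, $216,380; costs are reimbursed separately.
The matter resolved before a demand letter was sent, so the 19% rate applies.
$216,380 × 19% = $41,112.20
$41,112.20 is under the $58,000 cap.

$41,112.20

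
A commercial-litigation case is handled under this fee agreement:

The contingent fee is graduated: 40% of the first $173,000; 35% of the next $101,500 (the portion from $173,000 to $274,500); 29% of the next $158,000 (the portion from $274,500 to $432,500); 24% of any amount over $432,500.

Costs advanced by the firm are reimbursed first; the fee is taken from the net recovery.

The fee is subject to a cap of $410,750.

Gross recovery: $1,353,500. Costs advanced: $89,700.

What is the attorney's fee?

$350,057.00

Fee base (net of costs): $1,353,500 − $89,700 = $1,263,800
First $173,000 at 40% = $69,200.00
Next $101,500 at 35% = $35,525.00
Next $158,000 at 29% = $45,820.00
Remaining $831,300 at 24% = $199,512.00
Fee: $69,200.00 + $35,525.00 + $45,820.00 + $199,512.00 = $350,057.00
$350,057.00 is under the $410,750 cap.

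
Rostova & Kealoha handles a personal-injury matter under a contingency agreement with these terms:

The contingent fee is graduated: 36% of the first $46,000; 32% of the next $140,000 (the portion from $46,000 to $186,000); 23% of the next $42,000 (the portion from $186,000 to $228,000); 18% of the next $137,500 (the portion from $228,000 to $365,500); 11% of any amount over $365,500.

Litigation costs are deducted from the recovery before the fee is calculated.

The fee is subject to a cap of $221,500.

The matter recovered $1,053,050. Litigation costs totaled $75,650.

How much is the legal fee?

Fee base (net of costs): $1,053,050 − $75,650 = $977,400
First $46,000 at 36% = $16,560.00
Next $140,000 at 32% = $44,800.00
Next $42,000 at 23% = $9,660.00
Next $137,500 at 18% = $24,750.00
Remaining $611,900 at 11% = $67,309.00
Fee: $16,560.00 + $44,800.00 + $9,660.00 + $24,750.00 + $67,309.00 = $163,079.00
$163,079.00 is under the $221,500 cap.

$163,079.00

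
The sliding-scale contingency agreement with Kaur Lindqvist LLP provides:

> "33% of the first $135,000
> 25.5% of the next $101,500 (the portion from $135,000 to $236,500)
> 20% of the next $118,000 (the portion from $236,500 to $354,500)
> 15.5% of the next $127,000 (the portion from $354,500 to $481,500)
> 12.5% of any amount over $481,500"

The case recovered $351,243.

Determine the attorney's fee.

$93,381.10

First $135,000 at 33% = $44,550.00
Next $101,500 at 25.5% = $25,882.50
Remaining $114,743 at 20% = $22,948.60
Fee: $44,550.00 + $25,882.50 + $22,948.60 = $93,381.10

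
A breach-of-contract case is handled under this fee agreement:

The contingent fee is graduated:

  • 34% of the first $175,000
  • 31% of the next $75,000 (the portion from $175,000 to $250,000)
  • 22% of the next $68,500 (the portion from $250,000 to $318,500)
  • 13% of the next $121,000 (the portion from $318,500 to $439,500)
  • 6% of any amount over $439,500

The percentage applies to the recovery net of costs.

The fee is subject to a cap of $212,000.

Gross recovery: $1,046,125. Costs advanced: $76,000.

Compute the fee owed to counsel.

$145,387.50

Fee base (net of costs): $1,046,125 − $76,000 = $970,125
First $175,000 at 34% = $59,500.00
Next $75,000 at 31% = $23,250.00
Next $68,500 at 22% = $15,070.00
Next $121,000 at 13% = $15,730.00
Remaining $530,625 at 6% = $31,837.50
Fee: $59,500.00 + $23,250.00 + $15,070.00 + $15,730.00 + $31,837.50 = $145,387.50
$145,387.50 is under the $212,000 cap.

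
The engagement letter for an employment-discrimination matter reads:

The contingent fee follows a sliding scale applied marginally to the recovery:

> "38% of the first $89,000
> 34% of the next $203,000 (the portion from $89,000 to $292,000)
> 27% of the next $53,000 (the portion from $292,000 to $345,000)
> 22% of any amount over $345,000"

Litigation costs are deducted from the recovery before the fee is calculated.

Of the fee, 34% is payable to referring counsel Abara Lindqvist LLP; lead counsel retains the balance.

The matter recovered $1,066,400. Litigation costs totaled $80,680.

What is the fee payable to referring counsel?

Fee base (net of costs): $1,066,400 − $80,680 = $985,720
First $89,000 at 38% = $33,820.00
Next $203,000 at 34% = $69,020.00
Next $53,000 at 27% = $14,310.00
Remaining $640,720 at 22% = $140,958.40
Fee: $33,820.00 + $69,020.00 + $14,310.00 + $140,958.40 = $258,108.40
Referral share: 34% of $258,108.40 = $87,756.86; lead counsel retains $258,108.40 − $87,756.86 = $170,351.54.

$87,756.86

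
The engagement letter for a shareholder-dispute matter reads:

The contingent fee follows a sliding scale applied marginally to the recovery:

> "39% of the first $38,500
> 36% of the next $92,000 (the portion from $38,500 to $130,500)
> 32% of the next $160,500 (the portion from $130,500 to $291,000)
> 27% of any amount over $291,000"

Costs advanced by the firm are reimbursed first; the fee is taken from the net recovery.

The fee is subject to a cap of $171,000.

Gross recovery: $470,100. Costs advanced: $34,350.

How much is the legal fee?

Fee base (net of costs): $470,100 − $34,350 = $435,750
First $38,500 at 39% = $15,015.00
Next $92,000 at 36% = $33,120.00
Next $160,500 at 32% = $51,360.00
Remaining $144,750 at 27% = $39,082.50
Fee: $15,015.00 + $33,120.00 + $51,360.00 + $39,082.50 = $138,577.50
$138,577.50 is under the $171,000 cap.

$138,577.50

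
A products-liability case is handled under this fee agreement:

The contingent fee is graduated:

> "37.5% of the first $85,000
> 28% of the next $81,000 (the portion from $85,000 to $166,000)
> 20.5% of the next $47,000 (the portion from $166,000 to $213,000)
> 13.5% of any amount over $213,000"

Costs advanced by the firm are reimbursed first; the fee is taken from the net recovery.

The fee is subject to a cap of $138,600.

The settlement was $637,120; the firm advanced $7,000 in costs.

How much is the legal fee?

Fee base (net of costs): $637,120 − $7,000 = $630,120
First $85,000 at 37.5% = $31,875.00
Next $81,000 at 28% = $22,680.00
Next $47,000 at 20.5% = $9,635.00
Remaining $417,120 at 13.5% = $56,311.20
Fee: $31,875.00 + $22,680.00 + $9,635.00 + $56,311.20 = $120,501.20
$120,501.20 is under the $138,600 cap.

$120,501.20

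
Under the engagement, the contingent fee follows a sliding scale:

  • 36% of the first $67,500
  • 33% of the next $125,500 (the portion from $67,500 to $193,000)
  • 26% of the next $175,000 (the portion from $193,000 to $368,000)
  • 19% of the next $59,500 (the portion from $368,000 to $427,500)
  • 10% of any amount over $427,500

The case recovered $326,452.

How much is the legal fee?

First $67,500 at 36% = $24,300.00
Next $125,500 at 33% = $41,415.00
Remaining $133,452 at 26% = $34,697.52
Fee: $24,300.00 + $41,415.00 + $34,697.52 = $100,412.52

$100,412.52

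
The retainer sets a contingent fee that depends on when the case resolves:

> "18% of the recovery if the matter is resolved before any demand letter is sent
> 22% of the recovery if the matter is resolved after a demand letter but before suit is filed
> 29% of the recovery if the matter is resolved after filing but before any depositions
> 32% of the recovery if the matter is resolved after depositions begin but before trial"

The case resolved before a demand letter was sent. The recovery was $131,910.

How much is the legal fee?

$23,743.80

The matter resolved before a demand letter was sent, so the 18% rate applies.
$131,910 × 18% = $23,743.80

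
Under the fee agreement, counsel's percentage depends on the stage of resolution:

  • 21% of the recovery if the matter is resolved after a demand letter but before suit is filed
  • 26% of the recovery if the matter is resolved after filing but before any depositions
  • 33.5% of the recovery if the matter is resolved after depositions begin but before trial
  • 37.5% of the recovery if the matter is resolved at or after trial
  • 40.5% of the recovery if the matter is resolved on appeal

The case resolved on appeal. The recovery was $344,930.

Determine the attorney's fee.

$139,696.65

The matter resolved on appeal, so the 40.5% rate applies.
$344,930 × 40.5% = $139,696.65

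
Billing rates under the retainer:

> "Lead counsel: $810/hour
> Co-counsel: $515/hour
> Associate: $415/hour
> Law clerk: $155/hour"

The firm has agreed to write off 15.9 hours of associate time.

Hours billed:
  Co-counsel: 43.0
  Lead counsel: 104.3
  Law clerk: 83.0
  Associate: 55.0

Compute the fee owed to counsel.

$135,719.50

Lead counsel: 104.3 × $810 = $84,483.00
Co-counsel: 43.0 × $515 = $22,145.00
Associate: 55.0 × $415 = $22,825.00
Law clerk: 83.0 × $155 = $12,865.00
Subtotal: $142,318.00
Write-off: 15.9 × $415 = $6,598.50
Total: $142,318.00 − $6,598.50 = $135,719.50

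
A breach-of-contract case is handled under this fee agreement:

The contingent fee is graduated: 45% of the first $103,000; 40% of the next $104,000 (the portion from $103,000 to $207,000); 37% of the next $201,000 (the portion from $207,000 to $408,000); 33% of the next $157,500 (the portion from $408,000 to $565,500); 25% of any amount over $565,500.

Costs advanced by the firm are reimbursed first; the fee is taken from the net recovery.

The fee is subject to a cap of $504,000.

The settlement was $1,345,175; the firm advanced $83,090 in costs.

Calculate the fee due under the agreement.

$388,441.25

Fee base (net of costs): $1,345,175 − $83,090 = $1,262,085
First $103,000 at 45% = $46,350.00
Next $104,000 at 40% = $41,600.00
Next $201,000 at 37% = $74,370.00
Next $157,500 at 33% = $51,975.00
Remaining $696,585 at 25% = $174,146.25
Fee: $46,350.00 + $41,600.00 + $74,370.00 + $51,975.00 + $174,146.25 = $388,441.25
$388,441.25 is under the $504,000 cap.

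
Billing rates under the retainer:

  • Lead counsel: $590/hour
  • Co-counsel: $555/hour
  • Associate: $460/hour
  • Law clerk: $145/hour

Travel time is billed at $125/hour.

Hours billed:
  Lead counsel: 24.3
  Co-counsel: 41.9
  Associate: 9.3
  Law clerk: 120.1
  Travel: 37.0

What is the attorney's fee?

$63,909.00

Lead counsel: 24.3 × $590 = $14,337.00
Co-counsel: 41.9 × $555 = $23,254.50
Associate: 9.3 × $460 = $4,278.00
Law clerk: 120.1 × $145 = $17,414.50
Subtotal: $14,337.00 + $23,254.50 + $4,278.00 + $17,414.50 = $59,284.00
Travel: 37.0 × $125 = $4,625.00
Total: $59,284.00 + $4,625.00 = $63,909.00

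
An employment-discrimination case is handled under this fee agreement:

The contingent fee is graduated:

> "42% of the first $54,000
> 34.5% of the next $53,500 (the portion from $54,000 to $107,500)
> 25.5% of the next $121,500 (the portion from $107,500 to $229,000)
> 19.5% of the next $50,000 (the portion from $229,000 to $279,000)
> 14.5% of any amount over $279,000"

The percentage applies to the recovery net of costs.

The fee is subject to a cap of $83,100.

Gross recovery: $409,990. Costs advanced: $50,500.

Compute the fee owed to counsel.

$83,100.00

Fee base (net of costs): $409,990 − $50,500 = $359,490
First $54,000 at 42% = $22,680.00
Next $53,500 at 34.5% = $18,457.50
Next $121,500 at 25.5% = $30,982.50
Next $50,000 at 19.5% = $9,750.00
Remaining $80,490 at 14.5% = $11,671.05
Fee: $22,680.00 + $18,457.50 + $30,982.50 + $9,750.00 + $11,671.05 = $93,541.05
$93,541.05 exceeds the $83,100 cap, so the fee is capped at $83,100.00.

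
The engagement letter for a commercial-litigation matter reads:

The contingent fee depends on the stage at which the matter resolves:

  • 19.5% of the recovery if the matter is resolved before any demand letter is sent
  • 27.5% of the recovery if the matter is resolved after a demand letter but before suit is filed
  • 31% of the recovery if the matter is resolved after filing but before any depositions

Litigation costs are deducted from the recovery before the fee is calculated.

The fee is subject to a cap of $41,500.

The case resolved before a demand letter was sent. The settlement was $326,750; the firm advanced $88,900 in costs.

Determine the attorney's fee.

$41,500.00

Fee base (net of costs): $326,750 − $88,900 = $237,850
The matter resolved before a demand letter was sent, so the 19.5% rate applies.
$237,850 × 19.5% = $46,380.75
$46,380.75 exceeds the $41,500 cap, so the fee is capped at $41,500.00.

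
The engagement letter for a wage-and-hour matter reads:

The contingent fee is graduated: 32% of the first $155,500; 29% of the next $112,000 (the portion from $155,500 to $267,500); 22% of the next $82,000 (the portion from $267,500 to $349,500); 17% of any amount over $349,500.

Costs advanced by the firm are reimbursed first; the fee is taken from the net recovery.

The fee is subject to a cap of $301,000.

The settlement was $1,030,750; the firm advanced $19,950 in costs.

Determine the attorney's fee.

$212,701.00

Fee base (net of costs): $1,030,750 − $19,950 = $1,010,800
First $155,500 at 32% = $49,760.00
Next $112,000 at 29% = $32,480.00
Next $82,000 at 22% = $18,040.00
Remaining $661,300 at 17% = $112,421.00
Fee: $49,760.00 + $32,480.00 + $18,040.00 + $112,421.00 = $212,701.00
$212,701.00 is under the $301,000 cap.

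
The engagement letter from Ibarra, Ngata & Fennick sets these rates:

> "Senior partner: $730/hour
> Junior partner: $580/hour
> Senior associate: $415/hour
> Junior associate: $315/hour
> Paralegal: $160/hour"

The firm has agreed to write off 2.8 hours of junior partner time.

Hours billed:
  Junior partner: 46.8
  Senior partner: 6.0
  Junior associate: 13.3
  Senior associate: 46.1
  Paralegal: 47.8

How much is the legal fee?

$60,869.00

Senior partner: 6.0 × $730 = $4,380.00
Junior partner: 46.8 × $580 = $27,144.00
Senior associate: 46.1 × $415 = $19,131.50
Junior associate: 13.3 × $315 = $4,189.50
Paralegal: 47.8 × $160 = $7,648.00
Subtotal: $62,493.00
Write-off: 2.8 × $580 = $1,624.00
Total: $62,493.00 − $1,624.00 = $60,869.00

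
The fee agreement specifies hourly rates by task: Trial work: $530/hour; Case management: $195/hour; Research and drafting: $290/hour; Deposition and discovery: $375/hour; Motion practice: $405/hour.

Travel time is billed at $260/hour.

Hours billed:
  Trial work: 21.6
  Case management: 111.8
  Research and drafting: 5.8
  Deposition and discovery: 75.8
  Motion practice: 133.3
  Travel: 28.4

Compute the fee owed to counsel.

$124,726.50

Trial work: 21.6 × $530 = $11,448.00
Case management: 111.8 × $195 = $21,801.00
Research and drafting: 5.8 × $290 = $1,682.00
Deposition and discovery: 75.8 × $375 = $28,425.00
Motion practice: 133.3 × $405 = $53,986.50
Subtotal: $11,448.00 + $21,801.00 + $1,682.00 + $28,425.00 + $53,986.50 = $117,342.50
Travel: 28.4 × $260 = $7,384.00
Total: $117,342.50 + $7,384.00 = $124,726.50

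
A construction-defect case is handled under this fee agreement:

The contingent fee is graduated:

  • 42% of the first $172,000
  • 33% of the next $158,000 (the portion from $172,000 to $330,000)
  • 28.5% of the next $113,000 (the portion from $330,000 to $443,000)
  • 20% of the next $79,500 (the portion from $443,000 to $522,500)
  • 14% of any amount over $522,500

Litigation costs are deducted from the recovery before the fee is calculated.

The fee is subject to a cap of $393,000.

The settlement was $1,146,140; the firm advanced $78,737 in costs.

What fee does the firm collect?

$248,771.42

Fee base (net of costs): $1,146,140 − $78,737 = $1,067,403
First $172,000 at 42% = $72,240.00
Next $158,000 at 33% = $52,140.00
Next $113,000 at 28.5% = $32,205.00
Next $79,500 at 20% = $15,900.00
Remaining $544,903 at 14% = $76,286.42
Fee: $72,240.00 + $52,140.00 + $32,205.00 + $15,900.00 + $76,286.42 = $248,771.42
$248,771.42 is under the $393,000 cap.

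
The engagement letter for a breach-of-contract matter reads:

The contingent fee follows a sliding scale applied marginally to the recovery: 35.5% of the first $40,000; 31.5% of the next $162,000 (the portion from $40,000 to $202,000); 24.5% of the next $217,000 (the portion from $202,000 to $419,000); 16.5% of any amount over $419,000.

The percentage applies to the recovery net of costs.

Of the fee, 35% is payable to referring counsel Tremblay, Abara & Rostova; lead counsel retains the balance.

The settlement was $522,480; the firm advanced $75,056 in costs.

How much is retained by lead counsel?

$80,005.22

Fee base (net of costs): $522,480 − $75,056 = $447,424
First $40,000 at 35.5% = $14,200.00
Next $162,000 at 31.5% = $51,030.00
Next $217,000 at 24.5% = $53,165.00
Remaining $28,424 at 16.5% = $4,689.96
Fee: $14,200.00 + $51,030.00 + $53,165.00 + $4,689.96 = $123,084.96
Referral share: 35% of $123,084.96 = $43,079.74; lead counsel retains $123,084.96 − $43,079.74 = $80,005.22.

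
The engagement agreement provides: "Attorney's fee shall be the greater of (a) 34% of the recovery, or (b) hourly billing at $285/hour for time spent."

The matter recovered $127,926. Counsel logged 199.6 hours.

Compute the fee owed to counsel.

$56,886.00

(a) 34% of $127,926 = $43,494.84
(b) 199.6 × $285 = $56,886.00
The greater is (b): $56,886.00.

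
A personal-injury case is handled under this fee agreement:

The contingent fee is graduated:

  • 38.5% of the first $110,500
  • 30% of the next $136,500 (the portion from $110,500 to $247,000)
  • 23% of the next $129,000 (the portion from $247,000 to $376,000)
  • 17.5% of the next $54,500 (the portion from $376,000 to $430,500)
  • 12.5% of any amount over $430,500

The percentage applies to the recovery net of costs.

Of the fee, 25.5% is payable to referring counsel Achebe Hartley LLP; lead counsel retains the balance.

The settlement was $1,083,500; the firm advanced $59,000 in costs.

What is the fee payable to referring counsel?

$50,222.25

Fee base (net of costs): $1,083,500 − $59,000 = $1,024,500
First $110,500 at 38.5% = $42,542.50
Next $136,500 at 30% = $40,950.00
Next $129,000 at 23% = $29,670.00
Next $54,500 at 17.5% = $9,537.50
Remaining $594,000 at 12.5% = $74,250.00
Fee: $42,542.50 + $40,950.00 + $29,670.00 + $9,537.50 + $74,250.00 = $196,950.00
Referral share: 25.5% of $196,950.00 = $50,222.25; lead counsel retains $196,950.00 − $50,222.25 = $146,727.75.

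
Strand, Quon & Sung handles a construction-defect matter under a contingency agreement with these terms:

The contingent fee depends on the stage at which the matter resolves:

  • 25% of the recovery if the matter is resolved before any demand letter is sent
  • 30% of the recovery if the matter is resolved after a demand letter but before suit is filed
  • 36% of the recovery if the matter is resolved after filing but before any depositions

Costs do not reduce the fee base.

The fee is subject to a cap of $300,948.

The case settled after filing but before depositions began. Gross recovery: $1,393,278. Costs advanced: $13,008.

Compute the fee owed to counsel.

Fee base is the gross recovery, $1,393,278; costs are reimbursed separately.
The matter settled after filing but before depositions began, so the 36% rate applies.
$1,393,278 × 36% = $501,580.08
$501,580.08 exceeds the $300,948 cap, so the fee is capped at $300,948.00.

$300,948.00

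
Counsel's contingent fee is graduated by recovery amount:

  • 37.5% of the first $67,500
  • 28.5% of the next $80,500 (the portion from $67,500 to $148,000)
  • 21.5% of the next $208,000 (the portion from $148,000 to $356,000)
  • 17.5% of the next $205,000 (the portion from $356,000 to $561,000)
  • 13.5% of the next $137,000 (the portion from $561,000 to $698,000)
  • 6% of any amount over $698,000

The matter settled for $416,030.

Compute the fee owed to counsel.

First $67,500 at 37.5% = $25,312.50
Next $80,500 at 28.5% = $22,942.50
Next $208,000 at 21.5% = $44,720.00
Remaining $60,030 at 17.5% = $10,505.25
Fee: $25,312.50 + $22,942.50 + $44,720.00 + $10,505.25 = $103,480.25

$103,480.25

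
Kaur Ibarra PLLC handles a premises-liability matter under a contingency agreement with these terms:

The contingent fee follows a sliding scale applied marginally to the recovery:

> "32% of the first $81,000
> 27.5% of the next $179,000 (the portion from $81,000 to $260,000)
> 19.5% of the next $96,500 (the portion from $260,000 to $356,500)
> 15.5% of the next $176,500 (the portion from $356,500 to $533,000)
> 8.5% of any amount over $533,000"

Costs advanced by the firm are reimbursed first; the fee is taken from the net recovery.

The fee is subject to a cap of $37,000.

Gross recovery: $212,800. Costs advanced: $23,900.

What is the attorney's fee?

Fee base (net of costs): $212,800 − $23,900 = $188,900
First $81,000 at 32% = $25,920.00
Remaining $107,900 at 27.5% = $29,672.50
Fee: $25,920.00 + $29,672.50 = $55,592.50
$55,592.50 exceeds the $37,000 cap, so the fee is capped at $37,000.00.

$37,000.00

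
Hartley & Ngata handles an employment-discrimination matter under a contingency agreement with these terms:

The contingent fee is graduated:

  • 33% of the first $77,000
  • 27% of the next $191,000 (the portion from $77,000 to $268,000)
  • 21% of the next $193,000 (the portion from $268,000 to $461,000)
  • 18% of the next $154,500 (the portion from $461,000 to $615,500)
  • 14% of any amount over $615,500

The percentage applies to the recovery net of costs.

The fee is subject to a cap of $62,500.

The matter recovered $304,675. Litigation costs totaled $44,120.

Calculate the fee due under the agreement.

Fee base (net of costs): $304,675 − $44,120 = $260,555
First $77,000 at 33% = $25,410.00
Remaining $183,555 at 27% = $49,559.85
Fee: $25,410.00 + $49,559.85 = $74,969.85
$74,969.85 exceeds the $62,500 cap, so the fee is capped at $62,500.00.

$62,500.00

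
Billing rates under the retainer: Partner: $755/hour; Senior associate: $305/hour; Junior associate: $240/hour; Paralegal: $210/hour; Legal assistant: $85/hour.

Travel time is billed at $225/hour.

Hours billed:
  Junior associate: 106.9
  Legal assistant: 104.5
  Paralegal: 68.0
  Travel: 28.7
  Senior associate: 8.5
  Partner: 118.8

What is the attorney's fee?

$147,562.50

Partner: 118.8 × $755 = $89,694.00
Senior associate: 8.5 × $305 = $2,592.50
Junior associate: 106.9 × $240 = $25,656.00
Paralegal: 68.0 × $210 = $14,280.00
Legal assistant: 104.5 × $85 = $8,882.50
Subtotal: $89,694.00 + $2,592.50 + $25,656.00 + $14,280.00 + $8,882.50 = $141,105.00
Travel: 28.7 × $225 = $6,457.50
Total: $141,105.00 + $6,457.50 = $147,562.50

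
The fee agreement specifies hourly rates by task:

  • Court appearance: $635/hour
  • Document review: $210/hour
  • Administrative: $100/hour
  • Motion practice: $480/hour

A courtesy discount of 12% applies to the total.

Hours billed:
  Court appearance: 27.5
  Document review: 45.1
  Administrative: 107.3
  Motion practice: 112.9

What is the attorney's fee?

Court appearance: 27.5 × $635 = $17,462.50
Document review: 45.1 × $210 = $9,471.00
Administrative: 107.3 × $100 = $10,730.00
Motion practice: 112.9 × $480 = $54,192.00
Subtotal: $91,855.50
Less 12% discount: −$11,022.66
Total: $91,855.50 − $11,022.66 = $80,832.84

$80,832.84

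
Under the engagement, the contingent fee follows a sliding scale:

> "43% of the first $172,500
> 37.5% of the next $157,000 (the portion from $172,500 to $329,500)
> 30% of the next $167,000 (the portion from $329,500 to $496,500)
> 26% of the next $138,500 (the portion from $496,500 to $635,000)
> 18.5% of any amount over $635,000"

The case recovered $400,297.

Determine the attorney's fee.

First $172,500 at 43% = $74,175.00
Next $157,000 at 37.5% = $58,875.00
Remaining $70,797 at 30% = $21,239.10
Fee: $74,175.00 + $58,875.00 + $21,239.10 = $154,289.10

$154,289.10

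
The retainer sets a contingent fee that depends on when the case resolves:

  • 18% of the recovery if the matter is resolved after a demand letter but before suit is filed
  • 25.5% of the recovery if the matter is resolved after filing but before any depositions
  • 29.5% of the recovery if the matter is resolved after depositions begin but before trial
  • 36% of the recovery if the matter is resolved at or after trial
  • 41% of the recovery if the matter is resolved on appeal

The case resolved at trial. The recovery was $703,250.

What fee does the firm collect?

$253,170.00

The matter resolved at trial, so the 36% rate applies.
$703,250 × 36% = $253,170.00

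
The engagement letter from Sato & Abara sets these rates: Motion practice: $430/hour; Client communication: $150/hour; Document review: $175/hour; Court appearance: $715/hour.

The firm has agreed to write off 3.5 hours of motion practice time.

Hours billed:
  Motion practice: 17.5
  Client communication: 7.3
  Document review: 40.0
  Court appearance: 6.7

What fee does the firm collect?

$18,905.50

Motion practice: 17.5 × $430 = $7,525.00
Client communication: 7.3 × $150 = $1,095.00
Document review: 40.0 × $175 = $7,000.00
Court appearance: 6.7 × $715 = $4,790.50
Subtotal: $20,410.50
Write-off: 3.5 × $430 = $1,505.00
Total: $20,410.50 − $1,505.00 = $18,905.50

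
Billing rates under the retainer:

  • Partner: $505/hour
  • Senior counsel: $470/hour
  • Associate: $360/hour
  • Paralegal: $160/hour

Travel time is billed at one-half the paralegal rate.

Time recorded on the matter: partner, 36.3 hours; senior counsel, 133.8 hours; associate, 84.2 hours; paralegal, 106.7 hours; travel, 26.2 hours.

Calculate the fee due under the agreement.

$130,697.50

Partner: 36.3 × $505 = $18,331.50
Senior counsel: 133.8 × $470 = $62,886.00
Associate: 84.2 × $360 = $30,312.00
Paralegal: 106.7 × $160 = $17,072.00
Subtotal: $18,331.50 + $62,886.00 + $30,312.00 + $17,072.00 = $128,601.50
Travel: 26.2 × ($160 ÷ 2) = 26.2 × $80.00 = $2,096.00
Total: $128,601.50 + $2,096.00 = $130,697.50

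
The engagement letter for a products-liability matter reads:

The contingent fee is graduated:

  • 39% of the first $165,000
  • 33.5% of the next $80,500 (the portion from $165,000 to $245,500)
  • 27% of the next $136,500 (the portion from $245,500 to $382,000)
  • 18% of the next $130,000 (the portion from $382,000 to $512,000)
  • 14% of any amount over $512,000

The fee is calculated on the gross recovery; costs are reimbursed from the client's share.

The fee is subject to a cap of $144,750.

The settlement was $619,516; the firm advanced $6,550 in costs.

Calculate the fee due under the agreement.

$144,750.00

Fee base is the gross recovery, $619,516; costs are reimbursed separately.
First $165,000 at 39% = $64,350.00
Next $80,500 at 33.5% = $26,967.50
Next $136,500 at 27% = $36,855.00
Next $130,000 at 18% = $23,400.00
Remaining $107,516 at 14% = $15,052.24
Fee: $64,350.00 + $26,967.50 + $36,855.00 + $23,400.00 + $15,052.24 = $166,624.74
$166,624.74 exceeds the $144,750 cap, so the fee is capped at $144,750.00.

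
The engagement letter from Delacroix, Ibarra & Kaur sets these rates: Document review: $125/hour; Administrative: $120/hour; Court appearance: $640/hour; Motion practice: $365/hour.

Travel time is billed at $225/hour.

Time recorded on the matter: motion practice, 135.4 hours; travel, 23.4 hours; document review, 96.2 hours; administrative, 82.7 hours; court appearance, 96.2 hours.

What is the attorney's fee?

$138,203.00

Document review: 96.2 × $125 = $12,025.00
Administrative: 82.7 × $120 = $9,924.00
Court appearance: 96.2 × $640 = $61,568.00
Motion practice: 135.4 × $365 = $49,421.00
Subtotal: $12,025.00 + $9,924.00 + $61,568.00 + $49,421.00 = $132,938.00
Travel: 23.4 × $225 = $5,265.00
Total: $132,938.00 + $5,265.00 = $138,203.00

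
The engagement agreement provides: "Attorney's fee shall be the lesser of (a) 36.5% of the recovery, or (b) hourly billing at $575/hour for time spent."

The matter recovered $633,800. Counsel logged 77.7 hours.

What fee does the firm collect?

(a) 36.5% of $633,800 = $231,337.00
(b) 77.7 × $575 = $44,677.50
The lesser is (b): $44,677.50.

$44,677.50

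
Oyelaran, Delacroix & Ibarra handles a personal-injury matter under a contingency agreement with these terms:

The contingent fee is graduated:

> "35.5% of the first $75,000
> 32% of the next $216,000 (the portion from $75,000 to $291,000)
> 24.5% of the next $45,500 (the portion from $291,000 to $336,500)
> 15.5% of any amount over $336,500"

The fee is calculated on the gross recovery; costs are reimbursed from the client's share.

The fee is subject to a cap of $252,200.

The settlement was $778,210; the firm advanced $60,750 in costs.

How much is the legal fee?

Fee base is the gross recovery, $778,210; costs are reimbursed separately.
First $75,000 at 35.5% = $26,625.00
Next $216,000 at 32% = $69,120.00
Next $45,500 at 24.5% = $11,147.50
Remaining $441,710 at 15.5% = $68,465.05
Fee: $26,625.00 + $69,120.00 + $11,147.50 + $68,465.05 = $175,357.55
$175,357.55 is under the $252,200 cap.

$175,357.55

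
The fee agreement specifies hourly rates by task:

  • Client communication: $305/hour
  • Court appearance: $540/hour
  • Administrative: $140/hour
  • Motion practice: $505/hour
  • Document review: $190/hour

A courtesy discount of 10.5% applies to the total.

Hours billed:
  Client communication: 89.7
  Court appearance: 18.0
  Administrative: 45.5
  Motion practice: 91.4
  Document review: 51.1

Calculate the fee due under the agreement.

Client communication: 89.7 × $305 = $27,358.50
Court appearance: 18.0 × $540 = $9,720.00
Administrative: 45.5 × $140 = $6,370.00
Motion practice: 91.4 × $505 = $46,157.00
Document review: 51.1 × $190 = $9,709.00
Subtotal: $99,314.50
Less 10.5% discount: −$10,428.02
Total: $99,314.50 − $10,428.02 = $88,886.48

$88,886.48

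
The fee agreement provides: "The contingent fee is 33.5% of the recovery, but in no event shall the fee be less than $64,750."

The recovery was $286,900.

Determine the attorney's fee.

$96,111.50

33.5% of $286,900 = $96,111.50
That exceeds the $64,750 minimum.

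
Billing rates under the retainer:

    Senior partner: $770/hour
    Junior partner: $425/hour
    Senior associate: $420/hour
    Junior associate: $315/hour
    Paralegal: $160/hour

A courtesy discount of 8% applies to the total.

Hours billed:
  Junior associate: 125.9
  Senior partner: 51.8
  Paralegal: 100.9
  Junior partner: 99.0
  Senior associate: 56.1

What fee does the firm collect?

Senior partner: 51.8 × $770 = $39,886.00
Junior partner: 99.0 × $425 = $42,075.00
Senior associate: 56.1 × $420 = $23,562.00
Junior associate: 125.9 × $315 = $39,658.50
Paralegal: 100.9 × $160 = $16,144.00
Subtotal: $161,325.50
Less 8% discount: −$12,906.04
Total: $161,325.50 − $12,906.04 = $148,419.46

$148,419.46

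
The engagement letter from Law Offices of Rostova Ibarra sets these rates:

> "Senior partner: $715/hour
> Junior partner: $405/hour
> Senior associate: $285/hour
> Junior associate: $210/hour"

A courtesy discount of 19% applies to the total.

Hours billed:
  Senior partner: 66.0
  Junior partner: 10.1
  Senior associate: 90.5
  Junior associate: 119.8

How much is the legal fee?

Senior partner: 66.0 × $715 = $47,190.00
Junior partner: 10.1 × $405 = $4,090.50
Senior associate: 90.5 × $285 = $25,792.50
Junior associate: 119.8 × $210 = $25,158.00
Subtotal: $102,231.00
Less 19% discount: −$19,423.89
Total: $102,231.00 − $19,423.89 = $82,807.11

$82,807.11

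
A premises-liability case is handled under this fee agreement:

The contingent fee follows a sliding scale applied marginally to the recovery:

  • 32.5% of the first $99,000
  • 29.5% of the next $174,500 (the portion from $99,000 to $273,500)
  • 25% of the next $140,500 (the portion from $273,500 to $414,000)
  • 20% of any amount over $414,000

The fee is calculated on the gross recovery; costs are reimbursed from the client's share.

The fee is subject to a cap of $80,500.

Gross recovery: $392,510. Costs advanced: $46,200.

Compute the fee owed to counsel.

$80,500.00

Fee base is the gross recovery, $392,510; costs are reimbursed separately.
First $99,000 at 32.5% = $32,175.00
Next $174,500 at 29.5% = $51,477.50
Remaining $119,010 at 25% = $29,752.50
Fee: $32,175.00 + $51,477.50 + $29,752.50 = $113,405.00
$113,405.00 exceeds the $80,500 cap, so the fee is capped at $80,500.00.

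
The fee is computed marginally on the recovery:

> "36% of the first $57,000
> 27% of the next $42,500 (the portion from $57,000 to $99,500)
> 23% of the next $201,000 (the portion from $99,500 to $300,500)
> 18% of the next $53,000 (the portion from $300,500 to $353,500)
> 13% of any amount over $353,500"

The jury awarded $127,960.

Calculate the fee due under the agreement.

$38,540.80

First $57,000 at 36% = $20,520.00
Next $42,500 at 27% = $11,475.00
Remaining $28,460 at 23% = $6,545.80
Fee: $20,520.00 + $11,475.00 + $6,545.80 = $38,540.80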